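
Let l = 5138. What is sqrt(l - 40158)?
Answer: 2*I*sqrt(8755) ≈ 187.14*I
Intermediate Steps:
sqrt(l - 40158) = sqrt(5138 - 40158) = sqrt(-35020) = 2*I*sqrt(8755)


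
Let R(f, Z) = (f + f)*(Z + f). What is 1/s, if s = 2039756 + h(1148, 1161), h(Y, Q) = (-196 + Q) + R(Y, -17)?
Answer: 1/4637497 ≈ 2.1563e-7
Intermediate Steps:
R(f, Z) = 2*f*(Z + f) (R(f, Z) = (2*f)*(Z + f) = 2*f*(Z + f))
h(Y, Q) = -196 + Q + 2*Y*(-17 + Y) (h(Y, Q) = (-196 + Q) + 2*Y*(-17 + Y) = -196 + Q + 2*Y*(-17 + Y))
s = 4637497 (s = 2039756 + (-196 + 1161 + 2*1148*(-17 + 1148)) = 2039756 + (-196 + 1161 + 2*1148*1131) = 2039756 + (-196 + 1161 + 2596776) = 2039756 + 2597741 = 4637497)
1/s = 1/4637497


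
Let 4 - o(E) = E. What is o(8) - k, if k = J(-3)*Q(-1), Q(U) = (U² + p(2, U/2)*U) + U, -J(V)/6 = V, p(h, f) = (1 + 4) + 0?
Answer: 86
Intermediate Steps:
p(h, f) = 5 (p(h, f) = 5 + 0 = 5)
J(V) = -6*V
Q(U) = U² + 6*U (Q(U) = (U² + 5*U) + U = U² + 6*U)
o(E) = 4 - E
k = -90 (k = (-6*(-3))*(-(6 - 1)) = 18*(-1*5) = 18*(-5) = -90)
o(8) - k = (4 - 1*8) - 1*(-90) = (4 - 8) + 90 = -4 + 90 = 86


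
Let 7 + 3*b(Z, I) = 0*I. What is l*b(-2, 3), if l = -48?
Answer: 112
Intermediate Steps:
b(Z, I) = -7/3 (b(Z, I) = -7/3 + (0*I)/3 = -7/3 + (⅓)*0 = -7/3 + 0 = -7/3)
l*b(-2, 3) = -48*(-7/3) = 112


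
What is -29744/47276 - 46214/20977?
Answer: -702188238/247927163 ≈ -2.8322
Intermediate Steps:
-29744/47276 - 46214/20977 = -29744*1/47276 - 46214*1/20977 = -7436/11819 - 46214/20977 = -702188238/247927163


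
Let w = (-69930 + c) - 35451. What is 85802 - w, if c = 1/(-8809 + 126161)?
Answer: 22435707415/117352 ≈ 1.9118e+5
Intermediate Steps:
c = 1/117352 ≈ 8.5214e-6
w = -12366671111/117352 (w = (-69930 + 1/117352) - 35451 = -8206425359/117352 - 35451 = -12366671111/117352 ≈ -1.0538e+5)
85802 - w = 85802 - 1*(-12366671111/117352) = 85802 + 12366671111/117352 = 22435707415/117352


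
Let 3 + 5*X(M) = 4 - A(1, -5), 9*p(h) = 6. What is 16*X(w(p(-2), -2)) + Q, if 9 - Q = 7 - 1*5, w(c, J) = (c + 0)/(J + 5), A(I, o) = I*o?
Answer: 131/5 ≈ 26.200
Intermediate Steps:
p(h) = ⅔ (p(h) = (⅑)*6 = ⅔)
w(c, J) = c/(5 + J)
X(M) = 6/5 (X(M) = -⅗ + (4 - (-5))/5 = -⅗ + (4 - 1*(-5))/5 = -⅗ + (4 + 5)/5 = -⅗ + (⅕)*9 = -⅗ + 9/5 = 6/5)
Q = 7 (Q = 9 - (7 - 1*5) = 9 - (7 - 5) = 9 - 1*2 = 9 - 2 = 7)
16*X(w(p(-2), -2)) + Q = 16*(6/5) + 7 = 96/5 + 7 = 131/5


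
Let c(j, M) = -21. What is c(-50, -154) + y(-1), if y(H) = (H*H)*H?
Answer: -22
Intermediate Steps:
y(H) = H³ (y(H) = H²*H = H³)
c(-50, -154) + y(-1) = -21 + (-1)³ = -21 - 1 = -22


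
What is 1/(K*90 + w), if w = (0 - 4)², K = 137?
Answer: 1/12346 ≈ 8.0998e-5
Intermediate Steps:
w = 16 (w = (-4)² = 16)
1/(K*90 + w) = 1/(137*90 + 16) = 1/(12330 + 16) = 1/12346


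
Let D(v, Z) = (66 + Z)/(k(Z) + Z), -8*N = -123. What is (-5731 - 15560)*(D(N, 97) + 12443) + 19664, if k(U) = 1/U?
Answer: -2493085615091/9410 ≈ -2.6494e+8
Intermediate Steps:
N = 123/8 (N = -⅛*(-123) = 123/8 ≈ 15.375)
k(U) = 1/U
D(v, Z) = (66 + Z)/(Z + 1/Z) (D(v, Z) = (66 + Z)/(1/Z + Z) = (66 + Z)/(Z + 1/Z))
(-5731 - 15560)*(D(N, 97) + 12443) + 19664 = (-5731 - 15560)*(97*(66 + 97)/(1 + 97²) + 12443) + 19664 = -21291*(97*163/(1 + 9409) + 12443) + 19664 = -21291*(97*163/9410 + 12443) + 19664 = -21291*(97*(1/9410)*163 + 12443) + 19664 = -21291*(15811/9410 + 12443) + 19664 = -21291*117104441/9410 + 19664 = -2493270653331/9410 + 19664 = -2493085615091/9410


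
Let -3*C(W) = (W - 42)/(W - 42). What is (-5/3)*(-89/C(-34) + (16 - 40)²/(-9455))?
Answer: -841303/1891 ≈ -444.90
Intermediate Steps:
C(W) = -⅓ (C(W) = -(W - 42)/(3*(W - 42)) = -(-42 + W)/(3*(-42 + W)) = -⅓*1 = -⅓)
(-5/3)*(-89/C(-34) + (16 - 40)²/(-9455)) = (-5/3)*(-89/(-⅓) + (16 - 40)²/(-9455)) = (-5*⅓)*(-89*(-3) + (-24)²*(-1/9455)) = -5*(267 + 576*(-1/9455))/3 = -5*(267 - 576/9455)/3 = -5/3*2523909/9455 = -841303/1891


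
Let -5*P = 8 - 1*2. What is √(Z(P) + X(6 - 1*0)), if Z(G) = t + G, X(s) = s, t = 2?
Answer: √170/5 ≈ 2.6077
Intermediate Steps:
P = -6/5 (P = -(8 - 1*2)/5 = -(8 - 2)/5 = -⅕*6 = -6/5 ≈ -1.2000)
Z(G) = 2 + G
√(Z(P) + X(6 - 1*0)) = √((2 - 6/5) + (6 - 1*0)) = √(⅘ + (6 + 0)) = √(⅘ + 6) = √(34/5) = √170/5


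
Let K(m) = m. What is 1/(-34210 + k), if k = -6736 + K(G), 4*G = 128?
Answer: -1/40914 ≈ -2.4442e-5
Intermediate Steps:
G = 32 (G = (¼)*128 = 32)
k = -6704 (k = -6736 + 32 = -6704)
1/(-34210 + k) = 1/(-34210 - 6704) = 1/(-40914) = -1/40914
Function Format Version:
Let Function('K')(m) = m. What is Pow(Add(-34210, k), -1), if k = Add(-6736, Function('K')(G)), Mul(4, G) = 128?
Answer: Rational(-1, 40914) ≈ -2.4442e-5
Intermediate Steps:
G = 32 (G = Mul(Rational(1, 4), 128) = 32)
k = -6704 (k = Add(-6736, 32) = -6704)
Pow(Add(-34210, k), -1) = Pow(Add(-34210, -6704), -1) = Pow(-40914, -1) = Rational(-1, 40914)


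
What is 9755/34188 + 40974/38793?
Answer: 593081609/442085028 ≈ 1.3416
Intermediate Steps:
9755/34188 + 40974/38793 = 9755*(1/34188) + 40974*(1/38793) = 9755/34188 + 13658/12931 = 593081609/442085028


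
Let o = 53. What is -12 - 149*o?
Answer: -7909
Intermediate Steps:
-12 - 149*o = -12 - 149*53 = -12 - 7897 = -7909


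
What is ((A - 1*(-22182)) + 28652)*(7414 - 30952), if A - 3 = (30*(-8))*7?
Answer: -1157057466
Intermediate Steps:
A = -1677 (A = 3 + (30*(-8))*7 = 3 - 240*7 = 3 - 1680 = -1677)
((A - 1*(-22182)) + 28652)*(7414 - 30952) = ((-1677 - 1*(-22182)) + 28652)*(7414 - 30952) = ((-1677 + 22182) + 28652)*(-23538) = (20505 + 28652)*(-23538) = 49157*(-23538) = -1157057466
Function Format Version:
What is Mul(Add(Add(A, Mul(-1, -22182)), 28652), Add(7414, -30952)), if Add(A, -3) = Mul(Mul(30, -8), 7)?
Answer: -1157057466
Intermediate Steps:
A = -1677 (A = Add(3, Mul(Mul(30, -8), 7)) = Add(3, Mul(-240, 7)) = Add(3, -1680) = -1677)
Mul(Add(Add(A, Mul(-1, -22182)), 28652), Add(7414, -30952)) = Mul(Add(Add(-1677, Mul(-1, -22182)), 28652), Add(7414, -30952)) = Mul(Add(Add(-1677, 22182), 28652), -23538) = Mul(Add(20505, 28652), -23538) = Mul(49157, -23538) = -1157057466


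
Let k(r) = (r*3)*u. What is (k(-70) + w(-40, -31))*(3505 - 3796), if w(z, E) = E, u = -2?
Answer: -113199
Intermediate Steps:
k(r) = -6*r (k(r) = (r*3)*(-2) = (3*r)*(-2) = -6*r)
(k(-70) + w(-40, -31))*(3505 - 3796) = (-6*(-70) - 31)*(3505 - 3796) = (420 - 31)*(-291) = 389*(-291) = -113199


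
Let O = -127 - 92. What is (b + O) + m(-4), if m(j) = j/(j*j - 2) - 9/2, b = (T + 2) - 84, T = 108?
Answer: -2769/14 ≈ -197.79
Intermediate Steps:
O = -219
b = 26 (b = (108 + 2) - 84 = 110 - 84 = 26)
m(j) = -9/2 + j/(-2 + j²) (m(j) = j/(j² - 2) - 9*½ = j/(-2 + j²) - 9/2 = -9/2 + j/(-2 + j²))
(b + O) + m(-4) = (26 - 219) + (9 - 4 - 9/2*(-4)²)/(-2 + (-4)²) = -193 + (9 - 4 - 9/2*16)/(-2 + 16) = -193 + (9 - 4 - 72)/14 = -193 + (1/14)*(-67) = -193 - 67/14 = -2769/14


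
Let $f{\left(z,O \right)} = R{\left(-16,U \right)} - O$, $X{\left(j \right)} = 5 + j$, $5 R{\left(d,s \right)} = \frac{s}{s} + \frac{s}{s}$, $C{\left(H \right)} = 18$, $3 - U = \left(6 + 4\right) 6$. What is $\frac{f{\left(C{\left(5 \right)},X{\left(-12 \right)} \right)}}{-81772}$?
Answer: $- \frac{37}{408860} \approx -9.0496 \cdot 10^{-5}$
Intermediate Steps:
$U = -57$ ($U = 3 - \left(6 + 4\right) 6 = 3 - 10 \cdot 6 = 3 - 60 = -57$)
$R{\left(d,s \right)} = \frac{2}{5}$ ($R{\left(d,s \right)} = \frac{\frac{s}{s} + \frac{s}{s}}{5} = \frac{1 + 1}{5} = \frac{1}{5} \cdot 2 = \frac{2}{5}$)
$f{\left(z,O \right)} = \frac{2}{5} - O$
$\frac{f{\left(C{\left(5 \right)},X{\left(-12 \right)} \right)}}{-81772} = \frac{\frac{2}{5} - \left(5 - 12\right)}{-81772} = \left(\frac{2}{5} - -7\right) \left(- \frac{1}{81772}\right) = \left(\frac{2}{5} + 7\right) \left(- \frac{1}{81772}\right) = \frac{37}{5} \left(- \frac{1}{81772}\right) = - \frac{37}{408860}$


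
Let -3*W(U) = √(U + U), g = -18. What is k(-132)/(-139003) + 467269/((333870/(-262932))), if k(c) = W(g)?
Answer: -20476662118/55645 + 2*I/139003 ≈ -3.6799e+5 + 1.4388e-5*I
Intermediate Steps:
W(U) = -√2*√U/3 (W(U) = -√(U + U)/3 = -√2*√U/3)
k(c) = -2*I (k(c) = -√2*√(-18)/3 = -√2*3*I*√2/3 = -2*I)
k(-132)/(-139003) + 467269/((333870/(-262932))) = -2*I/(-139003) + 467269/((333870/(-262932))) = -2*I*(-1/139003) + 467269/((333870*(-1/262932))) = 2*I/139003 + 467269/(-55645/43822) = 2*I/139003 + 467269*(-43822/55645) = 2*I/139003 - 20476662118/55645 = -20476662118/55645 + 2*I/139003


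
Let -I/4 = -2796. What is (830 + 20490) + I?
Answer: 32504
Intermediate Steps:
I = 11184 (I = -4*(-2796) = 11184)
(830 + 20490) + I = (830 + 20490) + 11184 = 21320 + 11184 = 32504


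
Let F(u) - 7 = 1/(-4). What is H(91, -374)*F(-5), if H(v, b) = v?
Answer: 2457/4 ≈ 614.25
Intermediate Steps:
F(u) = 27/4 (F(u) = 7 + 1/(-4) = 7 - ¼ = 27/4)
H(91, -374)*F(-5) = 91*(27/4) = 2457/4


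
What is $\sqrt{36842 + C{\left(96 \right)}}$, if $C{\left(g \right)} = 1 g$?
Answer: $\sqrt{36938} \approx 192.19$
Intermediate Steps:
$C{\left(g \right)} = g$
$\sqrt{36842 + C{\left(96 \right)}} = \sqrt{36842 + 96} = \sqrt{36938}$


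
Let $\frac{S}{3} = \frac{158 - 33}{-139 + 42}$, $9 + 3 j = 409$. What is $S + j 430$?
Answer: $\frac{16682875}{291} \approx 57329.0$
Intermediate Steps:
$j = \frac{400}{3}$ ($j = -3 + \frac{1}{3} \cdot 409 = -3 + \frac{409}{3} = \frac{400}{3} \approx 133.33$)
$S = - \frac{375}{97}$ ($S = 3 \frac{158 - 33}{-139 + 42} = 3 \frac{125}{-97} = 3 \cdot 125 \left(- \frac{1}{97}\right) = 3 \left(- \frac{125}{97}\right) = - \frac{375}{97} \approx -3.866$)
$S + j 430 = - \frac{375}{97} + \frac{400}{3} \cdot 430 = - \frac{375}{97} + \frac{172000}{3} = \frac{16682875}{291}$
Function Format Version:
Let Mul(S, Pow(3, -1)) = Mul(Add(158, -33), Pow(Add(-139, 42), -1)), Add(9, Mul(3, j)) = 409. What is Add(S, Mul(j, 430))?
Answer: Rational(16682875, 291) ≈ 57329.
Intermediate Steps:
j = Rational(400, 3) (j = Add(-3, Mul(Rational(1, 3), 409)) = Add(-3, Rational(409, 3)) = Rational(400, 3) ≈ 133.33)
S = Rational(-375, 97) (S = Mul(3, Mul(Add(158, -33), Pow(Add(-139, 42), -1))) = Mul(3, Mul(125, Pow(-97, -1))) = Mul(3, Mul(125, Rational(-1, 97))) = Mul(3, Rational(-125, 97)) = Rational(-375, 97) ≈ -3.8660)
Add(S, Mul(j, 430)) = Add(Rational(-375, 97), Mul(Rational(400, 3), 430)) = Add(Rational(-375, 97), Rational(172000, 3)) = Rational(16682875, 291)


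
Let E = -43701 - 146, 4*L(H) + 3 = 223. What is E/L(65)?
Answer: -43847/55 ≈ -797.22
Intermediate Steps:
L(H) = 55 (L(H) = -¾ + (¼)*223 = -¾ + 223/4 = 55)
E = -43847
E/L(65) = -43847/55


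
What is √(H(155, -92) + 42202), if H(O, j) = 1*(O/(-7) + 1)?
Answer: √2066862/7 ≈ 205.38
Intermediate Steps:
H(O, j) = 1 - O/7 (H(O, j) = 1*(O*(-⅐) + 1) = 1*(-O/7 + 1) = 1*(1 - O/7) = 1 - O/7)
√(H(155, -92) + 42202) = √((1 - ⅐*155) + 42202) = √((1 - 155/7) + 42202) = √(-148/7 + 42202) = √(295266/7) = √2066862/7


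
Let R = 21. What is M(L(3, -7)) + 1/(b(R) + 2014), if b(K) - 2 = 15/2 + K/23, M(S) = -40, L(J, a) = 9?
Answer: -3724874/93123 ≈ -40.000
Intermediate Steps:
b(K) = 19/2 + K/23 (b(K) = 2 + (15/2 + K/23) = 19/2 + K/23)
M(L(3, -7)) + 1/(b(R) + 2014) = -40 + 1/((19/2 + (1/23)*21) + 2014) = -40 + 1/((19/2 + 21/23) + 2014) = -40 + 1/(479/46 + 2014) = -40 + 1/(93123/46) = -40 + 46/93123 = -3724874/93123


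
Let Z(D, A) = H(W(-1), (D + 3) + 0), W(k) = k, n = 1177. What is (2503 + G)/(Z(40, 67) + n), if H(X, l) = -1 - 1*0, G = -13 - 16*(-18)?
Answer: 463/196 ≈ 2.3622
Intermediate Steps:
G = 275 (G = -13 + 288 = 275)
H(X, l) = -1 (H(X, l) = -1 + 0 = -1)
Z(D, A) = -1
(2503 + G)/(Z(40, 67) + n) = (2503 + 275)/(-1 + 1177) = 2778/1176 = 2778*(1/1176) = 463/196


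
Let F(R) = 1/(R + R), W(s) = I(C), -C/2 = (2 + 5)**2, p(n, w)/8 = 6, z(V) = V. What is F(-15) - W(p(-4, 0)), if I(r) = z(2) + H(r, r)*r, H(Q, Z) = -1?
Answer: -3001/30 ≈ -100.03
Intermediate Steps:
p(n, w) = 48 (p(n, w) = 8*6 = 48)
C = -98 (C = -2*(2 + 5)**2 = -2*7**2 = -2*49 = -98)
I(r) = 2 - r
W(s) = 100 (W(s) = 2 - 1*(-98) = 2 + 98 = 100)
F(R) = 1/(2*R)
F(-15) - W(p(-4, 0)) = (1/2)/(-15) - 1*100 = (1/2)*(-1/15) - 100 = -1/30 - 100 = -3001/30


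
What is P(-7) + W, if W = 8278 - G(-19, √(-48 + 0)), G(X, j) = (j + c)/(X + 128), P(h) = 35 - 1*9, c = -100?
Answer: 905236/109 - 4*I*√3/109 ≈ 8304.9 - 0.063561*I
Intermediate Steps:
P(h) = 26 (P(h) = 35 - 9 = 26)
G(X, j) = (-100 + j)/(128 + X) (G(X, j) = (j - 100)/(X + 128) = (-100 + j)/(128 + X))
W = 902402/109 - 4*I*√3/109 (W = 8278 - (-100 + √(-48 + 0))/(128 - 19) = 8278 - (-100 + √(-48))/109 = 8278 - (-100 + 4*I*√3)/109 = 8278 - (-100/109 + 4*I*√3/109) = 8278 + (100/109 - 4*I*√3/109) = 902402/109 - 4*I*√3/109 ≈ 8278.9 - 0.063561*I)
P(-7) + W = 26 + (902402/109 - 4*I*√3/109) = 905236/109 - 4*I*√3/109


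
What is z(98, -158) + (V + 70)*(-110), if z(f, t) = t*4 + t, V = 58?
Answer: -14870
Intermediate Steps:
z(f, t) = 5*t (z(f, t) = 4*t + t = 5*t)
z(98, -158) + (V + 70)*(-110) = 5*(-158) + (58 + 70)*(-110) = -790 + 128*(-110) = -790 - 14080 = -14870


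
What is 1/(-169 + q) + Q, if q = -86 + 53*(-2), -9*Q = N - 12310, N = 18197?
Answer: -2125216/3249 ≈ -654.11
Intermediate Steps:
Q = -5887/9 (Q = -(18197 - 12310)/9 = -1/9*5887 = -5887/9 ≈ -654.11)
q = -192 (q = -86 - 106 = -192)
1/(-169 + q) + Q = 1/(-169 - 192) - 5887/9 = 1/(-361) - 5887/9 = -1/361 - 5887/9 = -2125216/3249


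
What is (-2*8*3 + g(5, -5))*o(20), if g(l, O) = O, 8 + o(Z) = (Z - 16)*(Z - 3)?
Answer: -3180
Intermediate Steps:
o(Z) = -8 + (-16 + Z)*(-3 + Z) (o(Z) = -8 + (Z - 16)*(Z - 3) = -8 + (-16 + Z)*(-3 + Z))
(-2*8*3 + g(5, -5))*o(20) = (-2*8*3 - 5)*(40 + 20² - 19*20) = (-16*3 - 5)*(40 + 400 - 380) = (-48 - 5)*60 = -53*60 = -3180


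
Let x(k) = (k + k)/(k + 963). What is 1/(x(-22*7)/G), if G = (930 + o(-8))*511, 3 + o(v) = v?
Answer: -54273383/44 ≈ -1.2335e+6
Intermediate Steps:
o(v) = -3 + v
G = 469609 (G = (930 + (-3 - 8))*511 = (930 - 11)*511 = 919*511 = 469609)
x(k) = 2*k/(963 + k) (x(k) = (2*k)/(963 + k) = 2*k/(963 + k))
1/(x(-22*7)/G) = 1/((2*(-22*7)/(963 - 22*7))/469609) = 1/((2*(-154)/(963 - 154))*(1/469609)) = 1/((2*(-154)/809)*(1/469609)) = 1/((2*(-154)*(1/809))*(1/469609)) = 1/(-308/809*1/469609) = 1/(-44/54273383) = -54273383/44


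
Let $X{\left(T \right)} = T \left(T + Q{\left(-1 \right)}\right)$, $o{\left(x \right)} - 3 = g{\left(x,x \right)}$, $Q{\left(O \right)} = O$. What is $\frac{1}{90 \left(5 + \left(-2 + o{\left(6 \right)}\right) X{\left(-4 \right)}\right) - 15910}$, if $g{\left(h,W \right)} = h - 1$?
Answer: $- \frac{1}{4660} \approx -0.00021459$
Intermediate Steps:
$g{\left(h,W \right)} = -1 + h$ ($g{\left(h,W \right)} = h - 1 = -1 + h$)
$o{\left(x \right)} = 2 + x$ ($o{\left(x \right)} = 3 + \left(-1 + x\right) = 2 + x$)
$X{\left(T \right)} = T \left(-1 + T\right)$ ($X{\left(T \right)} = T \left(T - 1\right) = T \left(-1 + T\right)$)
$\frac{1}{90 \left(5 + \left(-2 + o{\left(6 \right)}\right) X{\left(-4 \right)}\right) - 15910} = \frac{1}{90 \left(5 + \left(-2 + \left(2 + 6\right)\right) \left(- 4 \left(-1 - 4\right)\right)\right) - 15910} = \frac{1}{90 \left(5 + \left(-2 + 8\right) \left(\left(-4\right) \left(-5\right)\right)\right) - 15910} = \frac{1}{90 \left(5 + 6 \cdot 20\right) - 15910} = \frac{1}{90 \left(5 + 120\right) - 15910} = \frac{1}{90 \cdot 125 - 15910} = \frac{1}{11250 - 15910} = \frac{1}{-4660} = - \frac{1}{4660}$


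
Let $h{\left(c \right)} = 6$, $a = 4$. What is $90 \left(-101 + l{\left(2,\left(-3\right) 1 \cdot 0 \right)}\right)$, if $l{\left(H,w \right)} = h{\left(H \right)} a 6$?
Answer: $3870$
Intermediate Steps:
$l{\left(H,w \right)} = 144$ ($l{\left(H,w \right)} = 6 \cdot 4 \cdot 6 = 24 \cdot 6 = 144$)
$90 \left(-101 + l{\left(2,\left(-3\right) 1 \cdot 0 \right)}\right) = 90 \left(-101 + 144\right) = 90 \cdot 43 = 3870$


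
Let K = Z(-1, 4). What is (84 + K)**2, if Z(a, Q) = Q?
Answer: 7744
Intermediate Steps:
K = 4
(84 + K)**2 = (84 + 4)**2 = 88**2 = 7744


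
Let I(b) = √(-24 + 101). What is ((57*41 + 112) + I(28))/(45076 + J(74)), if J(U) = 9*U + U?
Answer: 2449/45816 + √77/45816 ≈ 0.053644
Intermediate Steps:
I(b) = √77
J(U) = 10*U
((57*41 + 112) + I(28))/(45076 + J(74)) = ((57*41 + 112) + √77)/(45076 + 10*74) = ((2337 + 112) + √77)/(45076 + 740) = (2449 + √77)/45816 = (2449 + √77)*(1/45816) = 2449/45816 + √77/45816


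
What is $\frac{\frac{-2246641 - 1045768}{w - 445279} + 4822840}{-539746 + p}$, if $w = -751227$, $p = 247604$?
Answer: $- \frac{5770560289449}{349549655852} \approx -16.509$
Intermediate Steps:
$\frac{\frac{-2246641 - 1045768}{w - 445279} + 4822840}{-539746 + p} = \frac{\frac{-2246641 - 1045768}{-751227 - 445279} + 4822840}{-539746 + 247604} = \frac{- \frac{3292409}{-1196506} + 4822840}{-292142} = \left(\left(-3292409\right) \left(- \frac{1}{1196506}\right) + 4822840\right) \left(- \frac{1}{292142}\right) = \left(\frac{3292409}{1196506} + 4822840\right) \left(- \frac{1}{292142}\right) = \frac{5770560289449}{1196506} \left(- \frac{1}{292142}\right) = - \frac{5770560289449}{349549655852}$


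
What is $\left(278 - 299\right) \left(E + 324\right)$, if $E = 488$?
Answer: $-17052$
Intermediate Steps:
$\left(278 - 299\right) \left(E + 324\right) = \left(278 - 299\right) \left(488 + 324\right) = \left(-21\right) 812 = -17052$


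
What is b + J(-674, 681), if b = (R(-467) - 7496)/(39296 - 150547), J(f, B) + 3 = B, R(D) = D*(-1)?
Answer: 75435207/111251 ≈ 678.06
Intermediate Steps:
R(D) = -D
J(f, B) = -3 + B
b = 7029/111251 (b = (-1*(-467) - 7496)/(39296 - 150547) = (467 - 7496)/(-111251) = -7029*(-1/111251) = 7029/111251 ≈ 0.063181)
b + J(-674, 681) = 7029/111251 + (-3 + 681) = 7029/111251 + 678 = 75435207/111251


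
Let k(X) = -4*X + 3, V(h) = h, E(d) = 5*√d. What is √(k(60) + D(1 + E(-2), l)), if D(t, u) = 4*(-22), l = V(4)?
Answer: 5*I*√13 ≈ 18.028*I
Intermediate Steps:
l = 4
D(t, u) = -88
k(X) = 3 - 4*X
√(k(60) + D(1 + E(-2), l)) = √((3 - 4*60) - 88) = √((3 - 240) - 88) = √(-237 - 88) = √(-325) = 5*I*√13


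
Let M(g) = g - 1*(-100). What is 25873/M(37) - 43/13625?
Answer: 352513734/1866625 ≈ 188.85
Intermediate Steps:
M(g) = 100 + g (M(g) = g + 100 = 100 + g)
25873/M(37) - 43/13625 = 25873/(100 + 37) - 43/13625 = 25873/137 - 43*1/13625 = 25873*(1/137) - 43/13625 = 25873/137 - 43/13625 = 352513734/1866625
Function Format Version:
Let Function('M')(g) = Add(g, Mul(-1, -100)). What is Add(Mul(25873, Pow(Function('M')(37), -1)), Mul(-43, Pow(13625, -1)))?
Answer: Rational(352513734, 1866625) ≈ 188.85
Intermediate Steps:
Function('M')(g) = Add(100, g) (Function('M')(g) = Add(g, 100) = Add(100, g))
Add(Mul(25873, Pow(Function('M')(37), -1)), Mul(-43, Pow(13625, -1))) = Add(Mul(25873, Pow(Add(100, 37), -1)), Mul(-43, Pow(13625, -1))) = Add(Mul(25873, Pow(137, -1)), Mul(-43, Rational(1, 13625))) = Add(Mul(25873, Rational(1, 137)), Rational(-43, 13625)) = Add(Rational(25873, 137), Rational(-43, 13625)) = Rational(352513734, 1866625)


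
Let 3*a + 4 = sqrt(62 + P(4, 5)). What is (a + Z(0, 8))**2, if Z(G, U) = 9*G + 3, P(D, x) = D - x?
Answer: (5 + sqrt(61))**2/9 ≈ 18.234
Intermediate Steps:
Z(G, U) = 3 + 9*G
a = -4/3 + sqrt(61)/3 (a = -4/3 + sqrt(62 + (4 - 1*5))/3 = -4/3 + sqrt(62 + (4 - 5))/3 = -4/3 + sqrt(62 - 1)/3 = -4/3 + sqrt(61)/3 ≈ 1.2701)
(a + Z(0, 8))**2 = ((-4/3 + sqrt(61)/3) + (3 + 9*0))**2 = ((-4/3 + sqrt(61)/3) + (3 + 0))**2 = ((-4/3 + sqrt(61)/3) + 3)**2 = (5/3 + sqrt(61)/3)**2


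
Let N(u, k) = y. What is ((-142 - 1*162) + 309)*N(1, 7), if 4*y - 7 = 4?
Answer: 55/4 ≈ 13.750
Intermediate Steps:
y = 11/4 (y = 7/4 + (¼)*4 = 7/4 + 1 = 11/4 ≈ 2.7500)
N(u, k) = 11/4
((-142 - 1*162) + 309)*N(1, 7) = ((-142 - 1*162) + 309)*(11/4) = ((-142 - 162) + 309)*(11/4) = (-304 + 309)*(11/4) = 5*(11/4) = 55/4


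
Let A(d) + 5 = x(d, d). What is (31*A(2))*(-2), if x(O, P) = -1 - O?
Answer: 496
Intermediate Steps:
A(d) = -6 - d (A(d) = -5 + (-1 - d) = -6 - d)
(31*A(2))*(-2) = (31*(-6 - 1*2))*(-2) = (31*(-6 - 2))*(-2) = (31*(-8))*(-2) = -248*(-2) = 496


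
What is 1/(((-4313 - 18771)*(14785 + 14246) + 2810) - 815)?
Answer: -1/670149609 ≈ -1.4922e-9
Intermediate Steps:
1/(((-4313 - 18771)*(14785 + 14246) + 2810) - 815) = 1/((-23084*29031 + 2810) - 815) = 1/((-670151604 + 2810) - 815) = 1/(-670148794 - 815) = 1/(-670149609) = -1/670149609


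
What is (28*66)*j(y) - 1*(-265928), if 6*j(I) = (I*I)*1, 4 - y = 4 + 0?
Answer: 265928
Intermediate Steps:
y = 0 (y = 4 - (4 + 0) = 4 - 1*4 = 4 - 4 = 0)
j(I) = I**2/6 (j(I) = ((I*I)*1)/6 = (I**2*1)/6 = I**2/6)
(28*66)*j(y) - 1*(-265928) = (28*66)*((1/6)*0**2) - 1*(-265928) = 1848*((1/6)*0) + 265928 = 1848*0 + 265928 = 0 + 265928 = 265928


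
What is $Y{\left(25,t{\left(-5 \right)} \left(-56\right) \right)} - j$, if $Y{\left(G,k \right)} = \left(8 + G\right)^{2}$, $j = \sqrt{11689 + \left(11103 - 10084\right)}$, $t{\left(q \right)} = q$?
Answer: $1089 - 6 \sqrt{353} \approx 976.27$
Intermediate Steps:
$j = 6 \sqrt{353}$ ($j = \sqrt{11689 + \left(11103 - 10084\right)} = \sqrt{11689 + 1019} = \sqrt{12708} = 6 \sqrt{353} \approx 112.73$)
$Y{\left(25,t{\left(-5 \right)} \left(-56\right) \right)} - j = \left(8 + 25\right)^{2} - 6 \sqrt{353} = 33^{2} - 6 \sqrt{353} = 1089 - 6 \sqrt{353}$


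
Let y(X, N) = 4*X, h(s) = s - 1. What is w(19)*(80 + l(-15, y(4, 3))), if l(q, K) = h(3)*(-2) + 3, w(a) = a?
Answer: 1501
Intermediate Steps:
h(s) = -1 + s
l(q, K) = -1 (l(q, K) = (-1 + 3)*(-2) + 3 = 2*(-2) + 3 = -4 + 3 = -1)
w(19)*(80 + l(-15, y(4, 3))) = 19*(80 - 1) = 19*79 = 1501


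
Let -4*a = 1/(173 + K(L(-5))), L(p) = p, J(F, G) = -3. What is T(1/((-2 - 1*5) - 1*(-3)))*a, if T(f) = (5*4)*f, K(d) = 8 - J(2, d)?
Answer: 5/736 ≈ 0.0067935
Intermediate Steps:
K(d) = 11 (K(d) = 8 - 1*(-3) = 8 + 3 = 11)
T(f) = 20*f
a = -1/736 (a = -1/(4*(173 + 11)) = -¼/184 = -¼*1/184 = -1/736 ≈ -0.0013587)
T(1/((-2 - 1*5) - 1*(-3)))*a = (20/((-2 - 1*5) - 1*(-3)))*(-1/736) = (20/((-2 - 5) + 3))*(-1/736) = (20/(-7 + 3))*(-1/736) = (20/(-4))*(-1/736) = (20*(-¼))*(-1/736) = -5*(-1/736) = 5/736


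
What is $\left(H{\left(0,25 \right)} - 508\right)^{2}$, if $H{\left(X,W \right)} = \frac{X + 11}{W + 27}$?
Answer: $\frac{697224025}{2704} \approx 2.5785 \cdot 10^{5}$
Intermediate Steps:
$H{\left(X,W \right)} = \frac{11 + X}{27 + W}$
$\left(H{\left(0,25 \right)} - 508\right)^{2} = \left(\frac{11 + 0}{27 + 25} - 508\right)^{2} = \left(\frac{1}{52} \cdot 11 - 508\right)^{2} = \left(\frac{11}{52} - 508\right)^{2} = \left(- \frac{26405}{52}\right)^{2} = \frac{697224025}{2704}$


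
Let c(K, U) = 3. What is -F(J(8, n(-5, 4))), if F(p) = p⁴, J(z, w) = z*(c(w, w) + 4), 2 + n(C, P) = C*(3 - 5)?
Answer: -9834496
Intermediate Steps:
n(C, P) = -2 - 2*C (n(C, P) = -2 + C*(3 - 5) = -2 + C*(-2) = -2 - 2*C)
J(z, w) = 7*z (J(z, w) = z*(3 + 4) = z*7 = 7*z)
-F(J(8, n(-5, 4))) = -(7*8)⁴ = -1*56⁴ = -1*9834496 = -9834496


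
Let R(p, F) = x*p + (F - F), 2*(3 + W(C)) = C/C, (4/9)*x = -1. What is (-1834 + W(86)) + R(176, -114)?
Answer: -4465/2 ≈ -2232.5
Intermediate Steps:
x = -9/4 (x = (9/4)*(-1) = -9/4 ≈ -2.2500)
W(C) = -5/2 (W(C) = -3 + (C/C)/2 = -3 + (½)*1 = -3 + ½ = -5/2)
R(p, F) = -9*p/4 (R(p, F) = -9*p/4 + (F - F) = -9*p/4 + 0 = -9*p/4)
(-1834 + W(86)) + R(176, -114) = (-1834 - 5/2) - 9/4*176 = -3673/2 - 396 = -4465/2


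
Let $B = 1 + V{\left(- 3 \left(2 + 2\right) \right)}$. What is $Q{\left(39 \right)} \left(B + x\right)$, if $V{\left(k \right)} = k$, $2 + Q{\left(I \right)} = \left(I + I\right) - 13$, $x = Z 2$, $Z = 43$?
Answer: $4725$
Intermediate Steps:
$x = 86$ ($x = 43 \cdot 2 = 86$)
$Q{\left(I \right)} = -15 + 2 I$ ($Q{\left(I \right)} = -2 + \left(\left(I + I\right) - 13\right) = -2 + \left(2 I - 13\right) = -2 + \left(-13 + 2 I\right) = -15 + 2 I$)
$B = -11$ ($B = 1 - 3 \left(2 + 2\right) = 1 - 12 = -11$)
$Q{\left(39 \right)} \left(B + x\right) = \left(-15 + 2 \cdot 39\right) \left(-11 + 86\right) = \left(-15 + 78\right) 75 = 63 \cdot 75 = 4725$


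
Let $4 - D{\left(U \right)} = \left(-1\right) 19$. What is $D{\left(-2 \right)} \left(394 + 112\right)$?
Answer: $11638$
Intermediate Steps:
$D{\left(U \right)} = 23$ ($D{\left(U \right)} = 4 - \left(-1\right) 19 = 4 - -19 = 4 + 19 = 23$)
$D{\left(-2 \right)} \left(394 + 112\right) = 23 \left(394 + 112\right) = 23 \cdot 506 = 11638$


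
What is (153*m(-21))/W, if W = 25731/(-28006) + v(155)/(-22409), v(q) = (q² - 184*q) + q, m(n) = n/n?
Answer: -96020727462/455059939 ≈ -211.01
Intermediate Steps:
m(n) = 1
v(q) = q² - 183*q
W = -455059939/627586454 (W = 25731/(-28006) + (155*(-183 + 155))/(-22409) = 25731*(-1/28006) + (155*(-28))*(-1/22409) = -25731/28006 - 4340*(-1/22409) = -25731/28006 + 4340/22409 = -455059939/627586454 ≈ -0.72509)
(153*m(-21))/W = (153*1)/(-455059939/627586454) = 153*(-627586454/455059939) = -96020727462/455059939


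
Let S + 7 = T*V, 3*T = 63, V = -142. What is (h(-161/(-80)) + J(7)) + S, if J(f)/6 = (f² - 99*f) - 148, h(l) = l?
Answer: -619119/80 ≈ -7739.0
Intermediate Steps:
T = 21 (T = (⅓)*63 = 21)
S = -2989 (S = -7 + 21*(-142) = -7 - 2982 = -2989)
J(f) = -888 - 594*f + 6*f² (J(f) = 6*((f² - 99*f) - 148) = 6*(-148 + f² - 99*f) = -888 - 594*f + 6*f²)
(h(-161/(-80)) + J(7)) + S = (-161/(-80) + (-888 - 594*7 + 6*7²)) - 2989 = (-161*(-1/80) + (-888 - 4158 + 6*49)) - 2989 = (161/80 + (-888 - 4158 + 294)) - 2989 = (161/80 - 4752) - 2989 = -379999/80 - 2989 = -619119/80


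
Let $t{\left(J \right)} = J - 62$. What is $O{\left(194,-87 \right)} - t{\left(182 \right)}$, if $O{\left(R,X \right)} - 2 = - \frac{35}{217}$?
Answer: $- \frac{3663}{31} \approx -118.16$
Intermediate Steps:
$O{\left(R,X \right)} = \frac{57}{31}$ ($O{\left(R,X \right)} = 2 - \frac{35}{217} = 2 - \frac{5}{31} = \frac{57}{31}$)
$t{\left(J \right)} = -62 + J$
$O{\left(194,-87 \right)} - t{\left(182 \right)} = \frac{57}{31} - \left(-62 + 182\right) = \frac{57}{31} - 120 = - \frac{3663}{31}$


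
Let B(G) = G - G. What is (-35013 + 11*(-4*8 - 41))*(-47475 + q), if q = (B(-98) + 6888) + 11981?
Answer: 1024552496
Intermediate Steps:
B(G) = 0
q = 18869 (q = (0 + 6888) + 11981 = 6888 + 11981 = 18869)
(-35013 + 11*(-4*8 - 41))*(-47475 + q) = (-35013 + 11*(-4*8 - 41))*(-47475 + 18869) = (-35013 + 11*(-32 - 41))*(-28606) = (-35013 + 11*(-73))*(-28606) = (-35013 - 803)*(-28606) = -35816*(-28606) = 1024552496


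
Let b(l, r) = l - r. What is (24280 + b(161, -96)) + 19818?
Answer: 44355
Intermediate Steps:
(24280 + b(161, -96)) + 19818 = (24280 + (161 - 1*(-96))) + 19818 = (24280 + (161 + 96)) + 19818 = (24280 + 257) + 19818 = 24537 + 19818 = 44355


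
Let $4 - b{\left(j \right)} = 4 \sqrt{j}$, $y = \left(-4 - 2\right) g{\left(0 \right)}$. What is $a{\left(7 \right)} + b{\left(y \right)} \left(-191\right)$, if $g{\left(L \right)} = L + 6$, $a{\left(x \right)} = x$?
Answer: $-757 + 4584 i \approx -757.0 + 4584.0 i$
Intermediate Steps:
$g{\left(L \right)} = 6 + L$
$y = -36$ ($y = \left(-4 - 2\right) \left(6 + 0\right) = \left(-6\right) 6 = -36$)
$b{\left(j \right)} = 4 - 4 \sqrt{j}$
$a{\left(7 \right)} + b{\left(y \right)} \left(-191\right) = 7 + \left(4 - 4 \sqrt{-36}\right) \left(-191\right) = 7 + \left(4 - 4 \cdot 6 i\right) \left(-191\right) = 7 + \left(4 - 24 i\right) \left(-191\right) = 7 - \left(764 - 4584 i\right) = -757 + 4584 i$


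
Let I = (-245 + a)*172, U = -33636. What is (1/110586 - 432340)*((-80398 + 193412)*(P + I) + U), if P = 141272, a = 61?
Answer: -296164011710406115450/55293 ≈ -5.3563e+15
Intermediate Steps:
I = -31648 (I = (-245 + 61)*172 = -184*172 = -31648)
(1/110586 - 432340)*((-80398 + 193412)*(P + I) + U) = (1/110586 - 432340)*((-80398 + 193412)*(141272 - 31648) - 33636) = (1/110586 - 432340)*(113014*109624 - 33636) = -47810751239*(12389046736 - 33636)/110586 = -47810751239/110586*12389013100 = -296164011710406115450/55293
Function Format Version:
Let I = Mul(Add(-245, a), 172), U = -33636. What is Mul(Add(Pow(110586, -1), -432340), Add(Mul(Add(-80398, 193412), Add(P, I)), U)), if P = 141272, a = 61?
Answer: Rational(-296164011710406115450, 55293) ≈ -5.3563e+15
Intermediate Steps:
I = -31648 (I = Mul(Add(-245, 61), 172) = Mul(-184, 172) = -31648)
Mul(Add(Pow(110586, -1), -432340), Add(Mul(Add(-80398, 193412), Add(P, I)), U)) = Mul(Add(Pow(110586, -1), -432340), Add(Mul(Add(-80398, 193412), Add(141272, -31648)), -33636)) = Mul(Add(Rational(1, 110586), -432340), Add(Mul(113014, 109624), -33636)) = Mul(Rational(-47810751239, 110586), Add(12389046736, -33636)) = Mul(Rational(-47810751239, 110586), 12389013100) = Rational(-296164011710406115450, 55293)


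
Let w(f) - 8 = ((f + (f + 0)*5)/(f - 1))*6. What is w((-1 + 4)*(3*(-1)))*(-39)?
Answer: -7878/5 ≈ -1575.6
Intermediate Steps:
w(f) = 8 + 36*f/(-1 + f) (w(f) = 8 + ((f + (f + 0)*5)/(f - 1))*6 = 8 + ((f + f*5)/(-1 + f))*6 = 8 + ((f + 5*f)/(-1 + f))*6 = 8 + ((6*f)/(-1 + f))*6 = 8 + (6*f/(-1 + f))*6 = 8 + 36*f/(-1 + f))
w((-1 + 4)*(3*(-1)))*(-39) = (4*(-2 + 11*((-1 + 4)*(3*(-1))))/(-1 + (-1 + 4)*(3*(-1))))*(-39) = (4*(-2 + 11*(3*(-3)))/(-1 + 3*(-3)))*(-39) = (4*(-2 + 11*(-9))/(-1 - 9))*(-39) = (4*(-2 - 99)/(-10))*(-39) = (4*(-1/10)*(-101))*(-39) = (202/5)*(-39) = -7878/5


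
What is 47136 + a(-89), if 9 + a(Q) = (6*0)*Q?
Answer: 47127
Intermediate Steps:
a(Q) = -9 (a(Q) = -9 + (6*0)*Q = -9 + 0*Q = -9 + 0 = -9)
47136 + a(-89) = 47136 - 9 = 47127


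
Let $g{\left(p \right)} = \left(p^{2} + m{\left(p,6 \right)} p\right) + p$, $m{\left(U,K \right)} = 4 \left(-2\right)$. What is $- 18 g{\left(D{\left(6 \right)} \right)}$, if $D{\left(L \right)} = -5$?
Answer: $-1080$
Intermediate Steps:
$m{\left(U,K \right)} = -8$
$g{\left(p \right)} = p^{2} - 7 p$ ($g{\left(p \right)} = \left(p^{2} - 8 p\right) + p = p^{2} - 7 p$)
$- 18 g{\left(D{\left(6 \right)} \right)} = - 18 \left(- 5 \left(-7 - 5\right)\right) = - 18 \left(\left(-5\right) \left(-12\right)\right) = \left(-18\right) 60 = -1080$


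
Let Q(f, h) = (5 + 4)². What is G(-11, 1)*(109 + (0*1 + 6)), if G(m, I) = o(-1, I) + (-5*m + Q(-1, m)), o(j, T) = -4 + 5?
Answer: 15755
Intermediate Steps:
Q(f, h) = 81 (Q(f, h) = 9² = 81)
o(j, T) = 1
G(m, I) = 82 - 5*m (G(m, I) = 1 + (-5*m + 81) = 1 + (81 - 5*m) = 82 - 5*m)
G(-11, 1)*(109 + (0*1 + 6)) = (82 - 5*(-11))*(109 + (0*1 + 6)) = (82 + 55)*(109 + (0 + 6)) = 137*(109 + 6) = 137*115 = 15755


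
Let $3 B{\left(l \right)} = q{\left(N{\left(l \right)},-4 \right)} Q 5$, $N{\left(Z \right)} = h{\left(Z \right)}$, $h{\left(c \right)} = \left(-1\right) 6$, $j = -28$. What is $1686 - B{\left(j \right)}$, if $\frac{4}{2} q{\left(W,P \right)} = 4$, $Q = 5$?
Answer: $\frac{5008}{3} \approx 1669.3$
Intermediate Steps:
$h{\left(c \right)} = -6$
$N{\left(Z \right)} = -6$
$q{\left(W,P \right)} = 2$ ($q{\left(W,P \right)} = \frac{1}{2} \cdot 4 = 2$)
$B{\left(l \right)} = \frac{50}{3}$ ($B{\left(l \right)} = \frac{2 \cdot 5 \cdot 5}{3} = \frac{10 \cdot 5}{3} = \frac{1}{3} \cdot 50 = \frac{50}{3}$)
$1686 - B{\left(j \right)} = 1686 - \frac{50}{3} = \frac{5008}{3}$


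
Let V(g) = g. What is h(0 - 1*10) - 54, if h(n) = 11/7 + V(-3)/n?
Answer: -3649/70 ≈ -52.129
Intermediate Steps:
h(n) = 11/7 - 3/n
h(0 - 1*10) - 54 = (11/7 - 3/(0 - 1*10)) - 54 = (11/7 - 3/(0 - 10)) - 54 = (11/7 - 3/(-10)) - 54 = (11/7 - 3*(-⅒)) - 54 = (11/7 + 3/10) - 54 = 131/70 - 54 = -3649/70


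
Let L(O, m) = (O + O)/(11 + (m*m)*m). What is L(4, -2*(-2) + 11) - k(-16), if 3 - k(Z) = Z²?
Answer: 428333/1693 ≈ 253.00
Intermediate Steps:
L(O, m) = 2*O/(11 + m³) (L(O, m) = (2*O)/(11 + m²*m) = (2*O)/(11 + m³) = 2*O/(11 + m³))
k(Z) = 3 - Z²
L(4, -2*(-2) + 11) - k(-16) = 2*4/(11 + (-2*(-2) + 11)³) - (3 - 1*(-16)²) = 2*4/(11 + (4 + 11)³) - (3 - 1*256) = 2*4/(11 + 15³) - (3 - 256) = 2*4/(11 + 3375) - 1*(-253) = 2*4/3386 + 253 = 2*4*(1/3386) + 253 = 4/1693 + 253 = 428333/1693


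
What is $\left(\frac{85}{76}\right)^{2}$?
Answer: $\frac{7225}{5776} \approx 1.2509$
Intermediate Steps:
$\left(\frac{85}{76}\right)^{2} = \frac{7225}{5776}$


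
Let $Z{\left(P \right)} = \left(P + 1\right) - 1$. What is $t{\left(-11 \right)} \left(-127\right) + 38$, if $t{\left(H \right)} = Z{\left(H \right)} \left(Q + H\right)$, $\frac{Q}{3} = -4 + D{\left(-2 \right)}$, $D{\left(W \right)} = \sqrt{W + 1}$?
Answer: $-32093 + 4191 i \approx -32093.0 + 4191.0 i$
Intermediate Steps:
$D{\left(W \right)} = \sqrt{1 + W}$
$Q = -12 + 3 i$ ($Q = 3 \left(-4 + \sqrt{1 - 2}\right) = 3 \left(-4 + \sqrt{-1}\right) = 3 \left(-4 + i\right) = -12 + 3 i \approx -12.0 + 3.0 i$)
$Z{\left(P \right)} = P$ ($Z{\left(P \right)} = \left(1 + P\right) - 1 = P$)
$t{\left(H \right)} = H \left(-12 + H + 3 i\right)$ ($t{\left(H \right)} = H \left(\left(-12 + 3 i\right) + H\right) = H \left(-12 + H + 3 i\right)$)
$t{\left(-11 \right)} \left(-127\right) + 38 = - 11 \left(-12 - 11 + 3 i\right) \left(-127\right) + 38 = - 11 \left(-23 + 3 i\right) \left(-127\right) + 38 = \left(253 - 33 i\right) \left(-127\right) + 38 = \left(-32131 + 4191 i\right) + 38 = -32093 + 4191 i$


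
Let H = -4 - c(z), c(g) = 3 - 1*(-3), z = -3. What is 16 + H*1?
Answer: 6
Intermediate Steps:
c(g) = 6 (c(g) = 3 + 3 = 6)
H = -10 (H = -4 - 1*6 = -4 - 6 = -10)
16 + H*1 = 16 - 10*1 = 16 - 10 = 6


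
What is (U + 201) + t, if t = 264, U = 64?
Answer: 529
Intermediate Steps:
(U + 201) + t = (64 + 201) + 264 = 265 + 264 = 529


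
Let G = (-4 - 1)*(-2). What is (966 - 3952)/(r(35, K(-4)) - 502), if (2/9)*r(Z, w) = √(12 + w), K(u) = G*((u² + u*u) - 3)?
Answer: 2997944/491777 + 26874*√302/491777 ≈ 7.0458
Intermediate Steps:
G = 10 (G = -5*(-2) = 10)
K(u) = -30 + 20*u² (K(u) = 10*((u² + u*u) - 3) = 10*((u² + u²) - 3) = 10*(2*u² - 3) = 10*(-3 + 2*u²) = -30 + 20*u²)
r(Z, w) = 9*√(12 + w)/2
(966 - 3952)/(r(35, K(-4)) - 502) = (966 - 3952)/(9*√(12 + (-30 + 20*(-4)²))/2 - 502) = -2986/(9*√(12 + (-30 + 20*16))/2 - 502) = -2986/(9*√(12 + (-30 + 320))/2 - 502) = -2986/(9*√(12 + 290)/2 - 502) = -2986/(9*√302/2 - 502) = -2986/(-502 + 9*√302/2)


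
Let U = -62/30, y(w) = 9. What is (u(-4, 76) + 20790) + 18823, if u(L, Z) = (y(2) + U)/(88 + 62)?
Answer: 44564677/1125 ≈ 39613.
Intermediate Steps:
U = -31/15 (U = -62*1/30 = -31/15 ≈ -2.0667)
u(L, Z) = 52/1125 (u(L, Z) = (9 - 31/15)/(88 + 62) = (104/15)/150 = (104/15)*(1/150) = 52/1125)
(u(-4, 76) + 20790) + 18823 = (52/1125 + 20790) + 18823 = 23388802/1125 + 18823 = 44564677/1125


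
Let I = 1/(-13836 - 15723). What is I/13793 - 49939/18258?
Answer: -6786831407917/2481306548682 ≈ -2.7352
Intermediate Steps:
I = -1/29559 (I = 1/(-29559) = -1/29559 ≈ -3.3831e-5)
I/13793 - 49939/18258 = -1/29559/13793 - 49939/18258 = -1/29559*1/13793 - 49939*1/18258 = -1/407707287 - 49939/18258 = -6786831407917/2481306548682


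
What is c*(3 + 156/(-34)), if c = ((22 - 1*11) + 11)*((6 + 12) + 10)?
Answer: -16632/17 ≈ -978.35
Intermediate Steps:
c = 616 (c = ((22 - 11) + 11)*(18 + 10) = (11 + 11)*28 = 22*28 = 616)
c*(3 + 156/(-34)) = 616*(3 + 156/(-34)) = 616*(3 + 156*(-1/34)) = 616*(3 - 78/17) = 616*(-27/17) = -16632/17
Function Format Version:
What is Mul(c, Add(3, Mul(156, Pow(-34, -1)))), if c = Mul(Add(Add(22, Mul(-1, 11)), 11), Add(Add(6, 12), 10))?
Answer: Rational(-16632, 17) ≈ -978.35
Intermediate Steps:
c = 616 (c = Mul(Add(Add(22, -11), 11), Add(18, 10)) = Mul(Add(11, 11), 28) = Mul(22, 28) = 616)
Mul(c, Add(3, Mul(156, Pow(-34, -1)))) = Mul(616, Add(3, Mul(156, Pow(-34, -1)))) = Mul(616, Add(3, Mul(156, Rational(-1, 34)))) = Mul(616, Add(3, Rational(-78, 17))) = Mul(616, Rational(-27, 17)) = Rational(-16632, 17)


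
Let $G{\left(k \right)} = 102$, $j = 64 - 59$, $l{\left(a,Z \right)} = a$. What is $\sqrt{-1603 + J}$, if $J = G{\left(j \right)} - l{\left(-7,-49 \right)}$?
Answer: $3 i \sqrt{166} \approx 38.652 i$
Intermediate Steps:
$j = 5$ ($j = 64 - 59 = 5$)
$J = 109$ ($J = 102 - -7 = 102 + 7 = 109$)
$\sqrt{-1603 + J} = \sqrt{-1603 + 109} = \sqrt{-1494} = 3 i \sqrt{166}$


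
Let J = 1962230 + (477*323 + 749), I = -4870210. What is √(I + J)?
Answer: 2*I*√688290 ≈ 1659.3*I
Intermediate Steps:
J = 2117050 (J = 1962230 + (154071 + 749) = 1962230 + 154820 = 2117050)
√(I + J) = √(-4870210 + 2117050) = √(-2753160) = 2*I*√688290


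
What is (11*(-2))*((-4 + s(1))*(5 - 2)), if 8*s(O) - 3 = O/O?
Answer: 231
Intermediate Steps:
s(O) = 1/2 (s(O) = 3/8 + (O/O)/8 = 3/8 + (1/8)*1 = 3/8 + 1/8 = 1/2)
(11*(-2))*((-4 + s(1))*(5 - 2)) = (11*(-2))*((-4 + 1/2)*(5 - 2)) = -(-77)*3 = -22*(-21/2) = 231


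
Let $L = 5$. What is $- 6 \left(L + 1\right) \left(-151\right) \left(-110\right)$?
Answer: $-597960$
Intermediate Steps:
$- 6 \left(L + 1\right) \left(-151\right) \left(-110\right) = - 6 \left(5 + 1\right) \left(-151\right) \left(-110\right) = \left(-6\right) 6 \left(-151\right) \left(-110\right) = \left(-36\right) \left(-151\right) \left(-110\right) = 5436 \left(-110\right) = -597960$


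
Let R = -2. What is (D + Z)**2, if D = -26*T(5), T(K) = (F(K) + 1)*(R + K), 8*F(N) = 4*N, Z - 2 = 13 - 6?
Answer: 69696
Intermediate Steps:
Z = 9 (Z = 2 + (13 - 6) = 2 + 7 = 9)
F(N) = N/2 (F(N) = (4*N)/8 = N/2)
T(K) = (1 + K/2)*(-2 + K) (T(K) = (K/2 + 1)*(-2 + K) = (1 + K/2)*(-2 + K))
D = -273 (D = -26*(-2 + (1/2)*5**2) = -26*(-2 + (1/2)*25) = -26*(-2 + 25/2) = -26*21/2 = -273)
(D + Z)**2 = (-273 + 9)**2 = (-264)**2 = 69696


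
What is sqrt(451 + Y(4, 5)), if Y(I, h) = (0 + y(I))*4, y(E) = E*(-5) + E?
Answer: 3*sqrt(43) ≈ 19.672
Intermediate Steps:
y(E) = -4*E (y(E) = -5*E + E = -4*E)
Y(I, h) = -16*I (Y(I, h) = (0 - 4*I)*4 = -4*I*4 = -16*I)
sqrt(451 + Y(4, 5)) = sqrt(451 - 16*4) = sqrt(451 - 64) = sqrt(387) = 3*sqrt(43)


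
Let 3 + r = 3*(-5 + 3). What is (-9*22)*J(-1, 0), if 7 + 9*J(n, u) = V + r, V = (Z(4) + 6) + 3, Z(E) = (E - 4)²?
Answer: 154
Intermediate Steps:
Z(E) = (-4 + E)²
V = 9 (V = ((-4 + 4)² + 6) + 3 = (0² + 6) + 3 = (0 + 6) + 3 = 6 + 3 = 9)
r = -9 (r = -3 + 3*(-5 + 3) = -3 + 3*(-2) = -3 - 6 = -9)
J(n, u) = -7/9 (J(n, u) = -7/9 + (9 - 9)/9 = -7/9 + (⅑)*0 = -7/9 + 0 = -7/9)
(-9*22)*J(-1, 0) = -9*22*(-7/9) = -198*(-7/9) = 154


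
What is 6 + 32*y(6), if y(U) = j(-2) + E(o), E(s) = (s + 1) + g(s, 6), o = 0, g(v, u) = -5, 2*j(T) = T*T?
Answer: -58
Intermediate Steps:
j(T) = T**2/2 (j(T) = (T*T)/2 = T**2/2)
E(s) = -4 + s (E(s) = (s + 1) - 5 = (1 + s) - 5 = -4 + s)
y(U) = -2 (y(U) = (1/2)*(-2)**2 + (-4 + 0) = (1/2)*4 - 4 = 2 - 4 = -2)
6 + 32*y(6) = 6 + 32*(-2) = 6 - 64 = -58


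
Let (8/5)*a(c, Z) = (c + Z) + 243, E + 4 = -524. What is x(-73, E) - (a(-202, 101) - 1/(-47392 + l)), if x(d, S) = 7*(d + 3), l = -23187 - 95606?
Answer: -384718279/664740 ≈ -578.75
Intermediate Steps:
l = -118793
E = -528 (E = -4 - 524 = -528)
x(d, S) = 21 + 7*d (x(d, S) = 7*(3 + d) = 21 + 7*d)
a(c, Z) = 1215/8 + 5*Z/8 + 5*c/8 (a(c, Z) = 5*((c + Z) + 243)/8 = 5*((Z + c) + 243)/8 = 5*(243 + Z + c)/8 = 1215/8 + 5*Z/8 + 5*c/8)
x(-73, E) - (a(-202, 101) - 1/(-47392 + l)) = (21 + 7*(-73)) - ((1215/8 + (5/8)*101 + (5/8)*(-202)) - 1/(-47392 - 118793)) = (21 - 511) - ((1215/8 + 505/8 - 505/4) - 1/(-166185)) = -490 - (355/4 - 1*(-1/166185)) = -490 - (355/4 + 1/166185) = -490 - 1*58995679/664740 = -490 - 58995679/664740 = -384718279/664740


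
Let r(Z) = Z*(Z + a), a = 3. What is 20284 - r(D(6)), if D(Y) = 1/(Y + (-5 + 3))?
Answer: 324531/16 ≈ 20283.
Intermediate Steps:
D(Y) = 1/(-2 + Y) (D(Y) = 1/(Y - 2) = 1/(-2 + Y))
r(Z) = Z*(3 + Z) (r(Z) = Z*(Z + 3) = Z*(3 + Z))
20284 - r(D(6)) = 20284 - (3 + 1/(-2 + 6))/(-2 + 6) = 20284 - (3 + 1/4)/4 = 20284 - 13/(4*4) = 20284 - 1*13/16 = 20284 - 13/16 = 324531/16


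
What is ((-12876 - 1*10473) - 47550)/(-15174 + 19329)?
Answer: -23633/1385 ≈ -17.064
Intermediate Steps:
((-12876 - 1*10473) - 47550)/(-15174 + 19329) = ((-12876 - 10473) - 47550)/4155 = (-23349 - 47550)*(1/4155) = -70899*1/4155 = -23633/1385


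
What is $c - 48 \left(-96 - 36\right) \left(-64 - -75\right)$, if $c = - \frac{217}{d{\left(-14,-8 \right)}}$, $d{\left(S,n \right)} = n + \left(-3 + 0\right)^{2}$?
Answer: $69479$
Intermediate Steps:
$d{\left(S,n \right)} = 9 + n$ ($d{\left(S,n \right)} = n + \left(-3\right)^{2} = n + 9 = 9 + n$)
$c = -217$ ($c = - \frac{217}{9 - 8} = - \frac{217}{1} = \left(-217\right) 1 = -217$)
$c - 48 \left(-96 - 36\right) \left(-64 - -75\right) = -217 - 48 \left(-96 - 36\right) \left(-64 - -75\right) = -217 - 48 \left(- 132 \left(-64 + \left(-43 + 118\right)\right)\right) = -217 - 48 \left(- 132 \left(-64 + 75\right)\right) = -217 - 48 \left(\left(-132\right) 11\right) = -217 - -69696 = -217 + 69696 = 69479$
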